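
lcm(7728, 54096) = 54096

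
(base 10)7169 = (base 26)afj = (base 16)1c01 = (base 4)1300001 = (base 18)1425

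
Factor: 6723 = 3^4 * 83^1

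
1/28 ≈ 0.0357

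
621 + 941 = 1562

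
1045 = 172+873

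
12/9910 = 6/4955 ≈ 0.00121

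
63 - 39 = 24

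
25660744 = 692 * 37082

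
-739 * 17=-12563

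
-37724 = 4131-41855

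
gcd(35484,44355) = 8871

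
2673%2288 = 385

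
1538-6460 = -4922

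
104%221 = 104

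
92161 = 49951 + 42210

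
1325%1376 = 1325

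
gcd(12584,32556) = 4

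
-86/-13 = 6+8/13 ≈ 6.62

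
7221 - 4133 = 3088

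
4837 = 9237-4400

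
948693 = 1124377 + -175684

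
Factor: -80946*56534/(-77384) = 2^(-1)*3^3*17^(-1)*23^1*569^(-1)*1229^1*1499^1 = 1144050291/19346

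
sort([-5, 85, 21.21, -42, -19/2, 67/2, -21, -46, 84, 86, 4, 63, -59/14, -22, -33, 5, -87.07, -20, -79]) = [-87.07, -79, -46, -42, -33, -22, -21, -20, -19/2, -5, -59/14, 4, 5, 21.21, 67/2, 63, 84, 85, 86]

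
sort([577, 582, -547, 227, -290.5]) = [-547, -290.5, 227, 577, 582]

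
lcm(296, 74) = 296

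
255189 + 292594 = 547783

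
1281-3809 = -2528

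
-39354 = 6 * (-6559)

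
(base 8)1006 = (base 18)1ae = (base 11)431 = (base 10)518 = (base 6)2222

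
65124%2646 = 1620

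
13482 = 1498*9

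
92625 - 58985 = 33640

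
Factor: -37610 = -1*2^1*5^1*3761^1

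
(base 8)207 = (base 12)b3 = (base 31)4b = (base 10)135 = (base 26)55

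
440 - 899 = -459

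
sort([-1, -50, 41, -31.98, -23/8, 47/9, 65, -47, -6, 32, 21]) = [-50, -47, -31.98, -6, -23/8, -1, 47/9, 21, 32, 41, 65]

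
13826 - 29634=-15808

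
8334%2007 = 306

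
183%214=183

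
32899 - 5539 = 27360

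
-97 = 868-965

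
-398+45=-353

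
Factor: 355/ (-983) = -1 * 5^1 * 71^1 * 983^ (-1)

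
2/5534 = 1/2767 ≈ 0.000361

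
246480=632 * 390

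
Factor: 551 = 19^1 * 29^1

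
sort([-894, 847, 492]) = [-894, 492, 847]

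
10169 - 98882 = -88713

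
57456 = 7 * 8208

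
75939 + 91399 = 167338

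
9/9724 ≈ 0.000926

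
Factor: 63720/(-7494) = -1*2^2*3^2*5^1*59^1*1249^(-1) = -10620/1249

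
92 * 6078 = 559176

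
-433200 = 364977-798177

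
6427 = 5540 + 887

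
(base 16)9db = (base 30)2o3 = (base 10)2523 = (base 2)100111011011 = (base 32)2er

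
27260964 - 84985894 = -57724930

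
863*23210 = 20030230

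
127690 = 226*565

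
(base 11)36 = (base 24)1f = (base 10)39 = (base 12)33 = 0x27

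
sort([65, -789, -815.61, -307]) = [-815.61, -789, -307, 65]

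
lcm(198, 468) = 5148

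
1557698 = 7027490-5469792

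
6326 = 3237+3089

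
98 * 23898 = 2342004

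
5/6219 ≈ 0.000804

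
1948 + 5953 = 7901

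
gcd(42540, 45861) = 3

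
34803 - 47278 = -12475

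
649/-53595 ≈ -0.0121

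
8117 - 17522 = -9405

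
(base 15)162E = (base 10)4769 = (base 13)222B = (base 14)1A49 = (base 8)11241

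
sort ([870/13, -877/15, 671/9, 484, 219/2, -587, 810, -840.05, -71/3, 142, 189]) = [-840.05, -587, -877/15, -71/3, 870/13, 671/9, 219/2, 142, 189, 484, 810]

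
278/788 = 139/394 ≈ 0.353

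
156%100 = 56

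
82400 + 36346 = 118746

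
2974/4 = 1487/2 = 743.50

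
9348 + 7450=16798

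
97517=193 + 97324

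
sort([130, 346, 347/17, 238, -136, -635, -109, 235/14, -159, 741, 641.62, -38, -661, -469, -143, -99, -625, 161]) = [-661, -635, -625, -469, -159, -143, -136, -109, -99, -38, 235/14, 347/17, 130, 161, 238, 346, 641.62, 741]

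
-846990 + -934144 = -1781134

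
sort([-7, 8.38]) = [-7, 8.38]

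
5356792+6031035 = 11387827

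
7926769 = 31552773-23626004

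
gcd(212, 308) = 4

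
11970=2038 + 9932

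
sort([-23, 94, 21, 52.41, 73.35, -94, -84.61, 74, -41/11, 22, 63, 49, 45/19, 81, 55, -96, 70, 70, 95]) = [-96, -94, -84.61, -23, -41/11, 45/19, 21, 22, 49, 52.41, 55, 63, 70, 70, 73.35, 74, 81, 94, 95]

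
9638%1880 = 238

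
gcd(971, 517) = 1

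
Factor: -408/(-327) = 2^3 * 17^1 * 109^(-1) = 136/109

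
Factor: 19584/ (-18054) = -1 * 2^6 * 59^ (-1) = -64/59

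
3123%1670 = 1453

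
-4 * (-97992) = 391968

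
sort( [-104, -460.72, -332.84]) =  [-460.72, -332.84, -104]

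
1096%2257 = 1096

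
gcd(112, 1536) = 16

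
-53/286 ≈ -0.185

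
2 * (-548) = -1096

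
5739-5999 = -260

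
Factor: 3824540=2^2*5^1*191227^1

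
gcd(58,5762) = 2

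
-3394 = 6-3400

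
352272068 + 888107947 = 1240380015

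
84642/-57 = -28214/19 ≈ -1484.95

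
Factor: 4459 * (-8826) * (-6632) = 2^4 * 3^1 * 7^3 * 13^1 * 829^1 * 1471^1 = 261003248688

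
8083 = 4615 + 3468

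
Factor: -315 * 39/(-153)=3^1 * 5^1 * 7^1 * 13^1 * 17^(-1)=1365/17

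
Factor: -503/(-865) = 5^(-1) * 173^(-1) * 503^1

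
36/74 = 18/37 ≈ 0.486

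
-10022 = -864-9158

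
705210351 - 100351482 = 604858869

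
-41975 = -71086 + 29111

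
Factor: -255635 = -1 * 5^1 * 29^1 * 41^1 * 43^1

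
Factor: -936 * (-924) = 2^5 * 3^3 * 7^1 * 11^1 * 13^1 = 864864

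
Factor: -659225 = -1 * 5^2 * 7^1 * 3767^1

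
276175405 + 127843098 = 404018503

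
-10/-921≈0.0109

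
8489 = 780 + 7709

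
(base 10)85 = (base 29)2r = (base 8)125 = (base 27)34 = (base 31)2n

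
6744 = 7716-972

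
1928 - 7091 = -5163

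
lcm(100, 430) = 4300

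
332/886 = 166/443 ≈ 0.375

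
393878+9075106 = 9468984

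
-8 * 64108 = -512864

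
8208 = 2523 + 5685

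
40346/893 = 45 + 161/893 ≈ 45.18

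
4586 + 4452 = 9038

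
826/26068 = 59/1862 ≈ 0.0317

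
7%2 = 1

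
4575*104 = 475800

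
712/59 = 12+4/59 ≈ 12.07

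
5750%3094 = 2656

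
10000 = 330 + 9670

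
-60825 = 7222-68047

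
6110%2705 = 700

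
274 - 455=-181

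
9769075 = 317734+9451341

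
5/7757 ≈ 0.000645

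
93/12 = 31/4 = 7.75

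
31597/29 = 1089 + 16/29 ≈ 1089.55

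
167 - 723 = -556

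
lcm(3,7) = 21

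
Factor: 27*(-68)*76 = -1*2^4*3^3*17^1*19^1 = -139536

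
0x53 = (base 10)83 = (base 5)313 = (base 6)215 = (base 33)2h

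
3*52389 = 157167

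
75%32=11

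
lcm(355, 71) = 355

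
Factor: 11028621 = 3^1*73^1*50359^1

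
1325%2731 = 1325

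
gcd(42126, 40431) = 3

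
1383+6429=7812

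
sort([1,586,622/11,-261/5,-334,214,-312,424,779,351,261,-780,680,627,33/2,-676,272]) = [-780,-676,-334,-312,-261/5,1,33/2,622/11,214,261,272,351,424,586,627,680,779]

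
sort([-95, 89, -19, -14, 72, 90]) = [-95, -19, -14, 72, 89, 90]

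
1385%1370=15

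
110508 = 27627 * 4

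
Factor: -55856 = -1*2^4*3491^1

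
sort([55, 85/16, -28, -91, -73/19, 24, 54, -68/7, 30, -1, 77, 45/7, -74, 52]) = [-91, -74, -28, -68/7, -73/19, -1, 85/16, 45/7, 24, 30, 52, 54, 55, 77]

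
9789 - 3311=6478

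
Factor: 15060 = 2^2*3^1*5^1*251^1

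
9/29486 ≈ 0.000305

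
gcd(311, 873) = 1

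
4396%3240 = 1156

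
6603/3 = 2201 = 2201.00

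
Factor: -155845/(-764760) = 2^(-3)*3^(-1)*71^1*439^1*6373^(-1) = 31169/152952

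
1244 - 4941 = -3697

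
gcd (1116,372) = 372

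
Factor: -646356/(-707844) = 883^1*967^(-1) = 883/967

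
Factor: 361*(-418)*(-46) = 2^2*11^1*19^3*23^1 = 6941308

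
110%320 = 110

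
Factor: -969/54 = -1*2^(-1)*3^(-2)*17^1*19^1 = -323/18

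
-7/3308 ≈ -0.00212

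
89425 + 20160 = 109585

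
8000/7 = 1142 + 6/7 ≈ 1142.86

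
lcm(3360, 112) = 3360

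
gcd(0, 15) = 15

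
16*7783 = 124528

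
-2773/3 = -924 - 1/3 ≈ -924.33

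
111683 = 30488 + 81195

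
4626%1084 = 290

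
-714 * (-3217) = 2296938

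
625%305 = 15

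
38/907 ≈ 0.0419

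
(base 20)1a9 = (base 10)609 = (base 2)1001100001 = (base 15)2a9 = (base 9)746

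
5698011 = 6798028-1100017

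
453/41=11 + 2/41 ≈ 11.05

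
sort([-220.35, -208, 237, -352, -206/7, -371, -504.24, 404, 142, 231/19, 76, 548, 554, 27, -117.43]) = [-504.24, -371, -352, -220.35, -208, -117.43, -206/7, 231/19, 27, 76, 142, 237, 404, 548, 554]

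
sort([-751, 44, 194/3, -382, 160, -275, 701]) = [-751, -382, -275, 44, 194/3, 160, 701]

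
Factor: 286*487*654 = 2^2*3^1*11^1*13^1*109^1*487^1 = 91090428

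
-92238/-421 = 219 + 39/421 ≈ 219.09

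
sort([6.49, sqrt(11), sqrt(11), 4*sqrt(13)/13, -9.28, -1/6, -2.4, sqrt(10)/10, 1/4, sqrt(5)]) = [-9.28, -2.4, -1/6, 1/4, sqrt(10)/10, 4*sqrt(13)/13, sqrt(5), sqrt(11), sqrt(11), 6.49]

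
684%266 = 152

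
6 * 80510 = 483060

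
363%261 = 102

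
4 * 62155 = 248620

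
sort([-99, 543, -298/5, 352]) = [-99, -298/5, 352, 543]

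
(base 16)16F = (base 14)1C3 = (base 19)106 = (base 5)2432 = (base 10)367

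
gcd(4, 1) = 1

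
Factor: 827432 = 2^3*293^1*353^1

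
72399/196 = 369 + 75/196 ≈ 369.38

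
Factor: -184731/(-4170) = 2^(-1) * 5^(-1) * 443^1 = 443/10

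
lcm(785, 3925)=3925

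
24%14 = 10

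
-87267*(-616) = 53756472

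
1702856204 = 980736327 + 722119877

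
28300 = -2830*(-10)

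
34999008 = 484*72312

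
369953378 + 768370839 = 1138324217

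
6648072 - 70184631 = -63536559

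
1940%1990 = 1940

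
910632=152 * 5991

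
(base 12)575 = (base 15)38e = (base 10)809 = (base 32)p9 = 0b1100101001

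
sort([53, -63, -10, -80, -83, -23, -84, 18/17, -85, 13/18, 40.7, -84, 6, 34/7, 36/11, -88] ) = [-88, -85, -84, -84, -83, -80, -63, -23, -10, 13/18, 18/17, 36/11, 34/7, 6, 40.7, 53] 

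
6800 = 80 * 85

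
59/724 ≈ 0.0815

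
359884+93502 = 453386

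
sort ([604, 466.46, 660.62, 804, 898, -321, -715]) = [-715, -321, 466.46, 604, 660.62, 804, 898]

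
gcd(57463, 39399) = 1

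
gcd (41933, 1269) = 1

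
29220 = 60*487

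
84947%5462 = 3017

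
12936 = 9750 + 3186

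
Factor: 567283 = 19^1*73^1*409^1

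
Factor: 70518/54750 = 5^(-3)*7^1*23^1 = 161/125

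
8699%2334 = 1697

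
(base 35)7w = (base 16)115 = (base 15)137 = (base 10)277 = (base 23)c1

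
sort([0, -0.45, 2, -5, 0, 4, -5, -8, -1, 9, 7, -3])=[-8, -5, -5, -3, -1, -0.45, 0, 0, 2, 4, 7, 9]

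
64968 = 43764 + 21204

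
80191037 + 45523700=125714737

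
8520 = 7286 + 1234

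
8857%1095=97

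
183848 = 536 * 343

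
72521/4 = 18130 + 1/4 = 18130.25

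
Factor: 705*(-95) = -1*3^1*5^2*19^1*47^1 = -66975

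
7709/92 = 83+73/92 ≈ 83.79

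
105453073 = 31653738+73799335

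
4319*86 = 371434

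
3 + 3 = 6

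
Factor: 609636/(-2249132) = -1*3^1*101^1*503^1*562283^(-1) = -152409/562283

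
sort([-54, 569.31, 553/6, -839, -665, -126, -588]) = [-839, -665, -588, -126, -54, 553/6, 569.31]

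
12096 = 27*448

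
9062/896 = 10 + 51/448 ≈ 10.11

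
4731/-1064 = -4 - 25/56 ≈ -4.45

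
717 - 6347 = -5630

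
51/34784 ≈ 0.00147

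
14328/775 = 18 + 378/775 ≈ 18.49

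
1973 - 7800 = -5827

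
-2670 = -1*2670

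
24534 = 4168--20366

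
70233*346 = 24300618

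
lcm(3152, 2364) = 9456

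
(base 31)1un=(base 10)1914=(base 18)5g6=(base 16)77a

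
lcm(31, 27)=837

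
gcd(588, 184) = 4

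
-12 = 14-26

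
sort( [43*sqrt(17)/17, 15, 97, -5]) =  [-5, 43*sqrt(17)/17, 15, 97]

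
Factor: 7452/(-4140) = -1*3^2*5^(-1) = -9/5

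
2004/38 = 1002/19 ≈ 52.74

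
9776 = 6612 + 3164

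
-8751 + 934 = -7817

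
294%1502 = 294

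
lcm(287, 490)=20090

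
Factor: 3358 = 2^1*23^1*73^1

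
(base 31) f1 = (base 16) 1d2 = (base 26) ho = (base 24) ja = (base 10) 466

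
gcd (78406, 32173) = 1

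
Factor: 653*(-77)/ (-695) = 5^ (-1)*7^1*11^1*139^ (-1)*653^1 = 50281/695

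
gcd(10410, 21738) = 6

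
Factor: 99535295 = 5^1*137^1*145307^1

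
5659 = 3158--2501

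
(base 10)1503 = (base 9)2050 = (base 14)795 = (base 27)21i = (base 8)2737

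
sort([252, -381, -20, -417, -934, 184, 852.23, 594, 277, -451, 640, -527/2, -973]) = [-973, -934, -451, -417, -381, -527/2, -20, 184, 252, 277, 594, 640, 852.23]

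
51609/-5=-10321 - 4/5=-10321.80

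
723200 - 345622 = 377578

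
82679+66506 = 149185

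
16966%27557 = 16966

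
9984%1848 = 744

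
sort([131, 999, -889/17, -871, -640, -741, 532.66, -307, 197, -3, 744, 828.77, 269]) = [-871, -741, -640, -307, -889/17, -3, 131, 197, 269, 532.66, 744, 828.77, 999]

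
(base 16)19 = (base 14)1b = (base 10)25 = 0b11001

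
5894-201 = 5693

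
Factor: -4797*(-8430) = 2^1*3^3*5^1*13^1*41^1*281^1 = 40438710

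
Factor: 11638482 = 2^1*3^1*53^1*36599^1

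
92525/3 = 30841 + 2/3 ≈ 30841.67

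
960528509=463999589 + 496528920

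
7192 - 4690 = 2502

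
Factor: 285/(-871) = -1 * 3^1 * 5^1 * 13^(-1) * 19^1 * 67^(-1)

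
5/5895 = 1/1179 ≈ 0.000848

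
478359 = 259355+219004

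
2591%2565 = 26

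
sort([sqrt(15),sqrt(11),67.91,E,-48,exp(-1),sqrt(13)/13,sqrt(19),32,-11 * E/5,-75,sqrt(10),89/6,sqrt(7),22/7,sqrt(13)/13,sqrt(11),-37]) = [-75,-48,-37,-11 * E/5,sqrt(13)/13,sqrt(13)/13,exp(-1),sqrt(7),E,22/7,sqrt(10),sqrt(11),sqrt(11),sqrt(15),sqrt(19),89/6,32,67.91]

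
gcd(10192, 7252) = 196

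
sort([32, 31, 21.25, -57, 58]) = [-57, 21.25, 31, 32, 58]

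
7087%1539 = 931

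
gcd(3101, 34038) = 1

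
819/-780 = -1 - 1/20 = -1.05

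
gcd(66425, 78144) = 1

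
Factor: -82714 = -1*2^1*41357^1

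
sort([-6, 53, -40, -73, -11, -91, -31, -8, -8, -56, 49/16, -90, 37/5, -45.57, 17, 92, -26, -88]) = [-91, -90, -88, -73, -56, -45.57, -40, -31, -26, -11, -8, -8, -6, 49/16, 37/5, 17, 53, 92]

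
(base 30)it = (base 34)gp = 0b1000111001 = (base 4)20321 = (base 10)569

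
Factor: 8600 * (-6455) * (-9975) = 2^3 * 3^1 * 5^5 * 7^1 * 19^1 * 43^1 * 1291^1 = 553742175000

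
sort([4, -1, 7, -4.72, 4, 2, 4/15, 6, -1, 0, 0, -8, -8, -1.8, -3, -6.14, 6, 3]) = [-8, -8, -6.14, -4.72, -3, -1.8, -1, -1, 0, 0, 4/15, 2, 3, 4, 4, 6, 6, 7]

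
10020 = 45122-35102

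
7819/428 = 18+115/428 ≈ 18.27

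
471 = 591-120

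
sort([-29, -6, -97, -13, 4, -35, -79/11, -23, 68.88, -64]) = [-97, -64, -35, -29, -23, -13, -79/11, -6, 4, 68.88]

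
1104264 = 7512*147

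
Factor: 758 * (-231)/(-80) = 2^(-3) * 3^1 * 5^(-1) * 7^1 * 11^1 * 379^1 = 87549/40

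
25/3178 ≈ 0.00787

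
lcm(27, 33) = 297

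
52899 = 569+52330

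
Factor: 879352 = 2^3 * 109919^1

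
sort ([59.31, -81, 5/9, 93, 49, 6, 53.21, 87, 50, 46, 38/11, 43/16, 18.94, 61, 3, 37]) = [-81, 5/9, 43/16, 3, 38/11, 6, 18.94, 37, 46, 49, 50, 53.21, 59.31, 61, 87, 93]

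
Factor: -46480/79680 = -1*2^(-2)*3^(-1)*7^1 = -7/12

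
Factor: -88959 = -1*3^1*13^1*2281^1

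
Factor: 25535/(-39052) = -1*2^(-2)*5^1*13^(-1)*751^(-1)*5107^1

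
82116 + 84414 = 166530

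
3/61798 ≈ 0.0000485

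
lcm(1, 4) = 4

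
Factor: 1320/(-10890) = -1 * 2^2 * 3^(-1) * 11^(-1) = -4/33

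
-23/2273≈-0.0101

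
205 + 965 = 1170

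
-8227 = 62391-70618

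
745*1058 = 788210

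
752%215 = 107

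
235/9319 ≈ 0.0252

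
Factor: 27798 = 2^1 * 3^1 * 41^1 * 113^1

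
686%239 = 208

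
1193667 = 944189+249478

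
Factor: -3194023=-1*7^1*31^1*41^1*359^1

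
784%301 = 182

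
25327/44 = 575+27/44 ≈ 575.61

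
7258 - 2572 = 4686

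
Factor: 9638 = 2^1 * 61^1 * 79^1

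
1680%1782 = 1680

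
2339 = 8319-5980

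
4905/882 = 545/98 ≈ 5.56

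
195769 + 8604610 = 8800379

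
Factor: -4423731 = -1*3^1*13^1*31^1*3659^1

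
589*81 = 47709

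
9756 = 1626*6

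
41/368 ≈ 0.111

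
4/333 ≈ 0.0120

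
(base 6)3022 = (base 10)662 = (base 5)10122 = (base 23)15i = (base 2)1010010110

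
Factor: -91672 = -1*2^3*7^1*1637^1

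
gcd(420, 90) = 30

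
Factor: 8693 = 8693^1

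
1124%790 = 334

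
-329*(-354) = 116466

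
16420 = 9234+7186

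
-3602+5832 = 2230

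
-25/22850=-1/914 ≈ -0.00109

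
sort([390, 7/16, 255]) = [7/16, 255, 390]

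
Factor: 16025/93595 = 5^1 * 641^1 * 18719^(-1) = 3205/18719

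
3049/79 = 38 + 47/79 ≈ 38.59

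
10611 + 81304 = 91915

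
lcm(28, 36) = 252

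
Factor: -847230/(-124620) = 2^(-1) * 67^(-1) * 911^1 = 911/134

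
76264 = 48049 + 28215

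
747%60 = 27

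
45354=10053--35301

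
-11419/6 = -1903 - 1/6≈-1903.17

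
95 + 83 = 178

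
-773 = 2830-3603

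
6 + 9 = 15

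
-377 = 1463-1840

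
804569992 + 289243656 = 1093813648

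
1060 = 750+310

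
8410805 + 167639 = 8578444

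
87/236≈0.369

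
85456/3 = 28485 + 1/3 ≈ 28485.33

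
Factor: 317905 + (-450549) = -1*2^2*33161^1 = -132644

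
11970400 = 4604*2600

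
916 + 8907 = 9823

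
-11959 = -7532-4427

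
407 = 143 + 264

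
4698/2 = 2349 = 2349.00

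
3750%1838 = 74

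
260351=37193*7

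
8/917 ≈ 0.00872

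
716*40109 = 28718044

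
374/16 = 23 + 3/8 ≈ 23.38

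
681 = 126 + 555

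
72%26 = 20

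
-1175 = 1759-2934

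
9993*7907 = 79014651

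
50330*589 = 29644370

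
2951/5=590 + 1/5=590.20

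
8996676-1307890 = 7688786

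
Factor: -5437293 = -1 * 3^1 * 1812431^1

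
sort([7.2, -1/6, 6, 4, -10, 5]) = [-10, -1/6, 4, 5, 6, 7.2]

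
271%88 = 7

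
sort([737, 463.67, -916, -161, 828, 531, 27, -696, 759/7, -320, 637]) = [-916, -696, -320, -161, 27, 759/7, 463.67, 531, 637, 737, 828]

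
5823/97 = 60 + 3/97 ≈ 60.03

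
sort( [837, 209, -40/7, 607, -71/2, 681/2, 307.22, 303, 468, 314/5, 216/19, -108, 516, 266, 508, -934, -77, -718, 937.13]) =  [-934, -718, -108, -77, -71/2, -40/7, 216/19, 314/5, 209, 266, 303, 307.22, 681/2, 468, 508, 516, 607, 837, 937.13]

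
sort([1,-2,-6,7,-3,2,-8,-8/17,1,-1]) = [-8,-6,-3,-2,-1,-8/17,1,1,2,7]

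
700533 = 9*77837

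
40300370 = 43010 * 937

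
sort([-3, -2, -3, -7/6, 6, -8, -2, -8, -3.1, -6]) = [-8, -8, -6, -3.1, -3, -3, -2, -2, -7/6, 6]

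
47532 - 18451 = 29081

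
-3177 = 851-4028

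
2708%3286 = 2708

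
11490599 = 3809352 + 7681247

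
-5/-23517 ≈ 0.000213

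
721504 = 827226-105722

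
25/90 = 5/18 ≈ 0.278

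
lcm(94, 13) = 1222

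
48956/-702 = -24478/351 ≈ -69.74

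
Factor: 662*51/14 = 3^1*7^(-1)*17^1*331^1 = 16881/7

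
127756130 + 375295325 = 503051455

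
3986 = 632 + 3354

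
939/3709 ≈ 0.253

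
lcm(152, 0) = 0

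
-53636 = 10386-64022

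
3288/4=822=822.00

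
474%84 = 54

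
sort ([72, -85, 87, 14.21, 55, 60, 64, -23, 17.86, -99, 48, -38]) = [-99, -85, -38, -23, 14.21, 17.86, 48, 55, 60, 64, 72, 87]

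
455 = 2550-2095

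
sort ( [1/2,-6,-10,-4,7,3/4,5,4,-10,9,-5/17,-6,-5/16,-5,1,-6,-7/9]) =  [-10,-10,-6,-6,-6,-5,-4,-7/9,-5/16,-5/17,1/2,3/4,1,4,5,7,9]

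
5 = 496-491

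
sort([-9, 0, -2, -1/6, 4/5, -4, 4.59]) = [-9, -4, -2, -1/6, 0, 4/5, 4.59]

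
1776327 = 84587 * 21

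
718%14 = 4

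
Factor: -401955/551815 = -1*3^1*11^(-1)*79^(-1)*211^1 = -633/869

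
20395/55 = 370 + 9/11 ≈ 370.82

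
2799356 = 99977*28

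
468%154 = 6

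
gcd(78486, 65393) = 1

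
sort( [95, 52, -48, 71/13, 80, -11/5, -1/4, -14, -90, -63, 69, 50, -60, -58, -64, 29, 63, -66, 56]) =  [-90, -66, -64, -63, -60, -58, -48, -14, -11/5, -1/4, 71/13, 29, 50, 52, 56, 63, 69, 80, 95]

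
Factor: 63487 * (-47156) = -1 * 2^2 * 11789^1 * 63487^1 = -2993792972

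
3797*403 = 1530191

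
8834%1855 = 1414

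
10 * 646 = 6460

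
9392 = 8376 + 1016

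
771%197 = 180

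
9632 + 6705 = 16337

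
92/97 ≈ 0.948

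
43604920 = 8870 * 4916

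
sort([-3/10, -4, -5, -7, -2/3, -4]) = [-7, -5, -4, -4, -2/3, -3/10]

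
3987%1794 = 399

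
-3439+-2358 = -5797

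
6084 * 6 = 36504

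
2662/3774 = 1331/1887 ≈ 0.705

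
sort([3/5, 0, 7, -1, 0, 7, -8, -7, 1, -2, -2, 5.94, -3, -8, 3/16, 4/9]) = [-8, -8, -7, -3, -2, -2, -1, 0, 0, 3/16, 4/9, 3/5, 1, 5.94, 7, 7]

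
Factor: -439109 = -1*11^2*19^1*191^1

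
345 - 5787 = -5442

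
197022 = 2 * 98511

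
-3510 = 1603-5113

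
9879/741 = 3293/247 ≈ 13.33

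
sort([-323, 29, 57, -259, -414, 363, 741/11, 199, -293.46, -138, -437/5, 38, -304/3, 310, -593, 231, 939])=[-593, -414, -323, -293.46, -259, -138, -304/3, -437/5, 29, 38, 57, 741/11, 199, 231, 310, 363, 939]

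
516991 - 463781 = 53210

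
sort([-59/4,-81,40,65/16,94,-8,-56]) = [-81,-56,-59/4,-8,65/16,40,94]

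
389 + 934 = 1323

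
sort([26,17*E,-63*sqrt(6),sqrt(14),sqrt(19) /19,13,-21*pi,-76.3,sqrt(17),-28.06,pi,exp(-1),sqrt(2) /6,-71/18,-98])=[-63*sqrt(6),-98,-76.3,-21*pi,-28.06,-71/18,sqrt(19) /19,sqrt(2) /6,exp(-1),pi,sqrt(14),sqrt(17),13,26,17*E]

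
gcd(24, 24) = 24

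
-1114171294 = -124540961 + -989630333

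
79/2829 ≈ 0.0279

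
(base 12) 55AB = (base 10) 9491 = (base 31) 9R5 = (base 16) 2513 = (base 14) 365D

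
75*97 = 7275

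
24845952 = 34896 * 712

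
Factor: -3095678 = -1 * 2^1 * 1547839^1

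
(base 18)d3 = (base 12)179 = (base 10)237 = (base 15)10c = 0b11101101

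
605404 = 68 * 8903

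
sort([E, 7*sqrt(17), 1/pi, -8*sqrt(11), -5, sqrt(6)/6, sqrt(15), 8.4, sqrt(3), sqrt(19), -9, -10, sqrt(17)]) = [-8*sqrt(11), -10, -9, -5, 1/pi, sqrt(6)/6, sqrt(3), E, sqrt(15), sqrt(17), sqrt(19), 8.4, 7*sqrt(17)]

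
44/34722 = 22/17361 ≈ 0.00127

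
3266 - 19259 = -15993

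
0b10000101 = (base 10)133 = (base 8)205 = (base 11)111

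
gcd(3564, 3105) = 27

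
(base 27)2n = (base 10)77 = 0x4d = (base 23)38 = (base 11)70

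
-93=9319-9412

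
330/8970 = 11/299 ≈ 0.0368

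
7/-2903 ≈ -0.00241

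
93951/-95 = -988 - 91/95 ≈ -988.96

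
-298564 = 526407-824971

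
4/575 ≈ 0.00696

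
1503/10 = 150 + 3/10 = 150.30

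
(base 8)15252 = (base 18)1314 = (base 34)5uq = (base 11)5146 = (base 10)6826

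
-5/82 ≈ -0.0610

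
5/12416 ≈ 0.000403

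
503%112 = 55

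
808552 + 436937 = 1245489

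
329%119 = 91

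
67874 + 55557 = 123431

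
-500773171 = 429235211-930008382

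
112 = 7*16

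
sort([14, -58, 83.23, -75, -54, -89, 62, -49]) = [-89, -75, -58, -54, -49, 14, 62, 83.23]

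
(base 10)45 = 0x2d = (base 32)1d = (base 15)30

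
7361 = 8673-1312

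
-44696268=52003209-96699477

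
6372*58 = 369576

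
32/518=16/259 ≈ 0.0618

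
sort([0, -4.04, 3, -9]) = [-9, -4.04, 0, 3]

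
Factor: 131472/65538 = 2^3 * 83^1 * 331^(-1) = 664/331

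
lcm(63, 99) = 693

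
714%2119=714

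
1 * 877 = 877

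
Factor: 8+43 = 3^1*17^1 = 51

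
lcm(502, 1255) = 2510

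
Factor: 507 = 3^1*13^2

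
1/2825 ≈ 0.000354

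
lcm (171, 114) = 342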